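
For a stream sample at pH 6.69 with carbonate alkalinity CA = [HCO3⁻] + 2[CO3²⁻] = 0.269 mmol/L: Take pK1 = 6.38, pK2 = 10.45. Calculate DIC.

CA = [HCO3⁻] + 2[CO3²⁻] = (α₁ + 2α₂)·DIC
At pH 6.69: [H⁺]/K1 = 10^-0.31 = 0.48978, K2/[H⁺] = 10^-3.76 = 0.00017378
α₁ = 1/(1 + 0.48978 + 0.00017378) = 1/1.4900 = 0.6712; α₂ = α₁·K2/[H⁺] = 0.0001166
α₁ + 2α₂ = 0.6714
DIC = CA / (α₁ + 2α₂) = 0.269 / 0.6714 = 0.401 mmol/L

DIC = 0.401 mmol/L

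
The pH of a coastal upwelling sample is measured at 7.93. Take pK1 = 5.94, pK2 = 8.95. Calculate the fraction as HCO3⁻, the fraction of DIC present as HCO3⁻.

α₁ = 0.904

α₁ = 1 / (1 + [H⁺]/K1 + K2/[H⁺]) = 1 / (1 + 10^-1.99 + 10^-1.02)
   = 1 / (1 + 0.010233 + 0.095499) = 1/1.1057 = 0.9044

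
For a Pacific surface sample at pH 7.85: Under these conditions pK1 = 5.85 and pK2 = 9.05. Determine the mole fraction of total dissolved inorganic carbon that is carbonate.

α₂ = 1 / (1 + [H⁺]/K2 + [H⁺]²/(K1K2)) = 1 / (1 + 10^+1.20 + 10^-0.80)
   = 1 / (1 + 15.849 + 0.15849) = 1/17.007 = 0.05880

α₂ = 0.0588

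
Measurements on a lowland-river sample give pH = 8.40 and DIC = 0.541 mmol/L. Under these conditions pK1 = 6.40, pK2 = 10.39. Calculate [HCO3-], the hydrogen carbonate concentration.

[HCO3⁻] = 0.530 mmol/L

α₁ = 1 / (1 + [H⁺]/K1 + K2/[H⁺]) = 1 / (1 + 10^-2.00 + 10^-1.99)
   = 1 / (1 + 0.010000 + 0.010233) = 1/1.0202 = 0.9802
[HCO3⁻] = α₁ × DIC = 0.9802 × 0.541 = 0.530 mmol/L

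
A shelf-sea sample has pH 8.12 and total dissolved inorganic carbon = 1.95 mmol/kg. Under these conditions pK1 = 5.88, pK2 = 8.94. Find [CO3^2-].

α₂ = 1 / (1 + [H⁺]/K2 + [H⁺]²/(K1K2)) = 1 / (1 + 10^+0.82 + 10^-1.42)
   = 1 / (1 + 6.6069 + 0.038019) = 1/7.6450 = 0.1308
[CO3²⁻] = α₂ × DIC = 0.1308 × 1.95 = 0.255 mmol/kg

[CO3²⁻] = 0.255 mmol/kg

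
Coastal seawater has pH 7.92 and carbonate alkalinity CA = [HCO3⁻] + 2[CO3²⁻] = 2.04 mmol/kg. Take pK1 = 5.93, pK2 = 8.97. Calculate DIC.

DIC = 1.90 mmol/kg

CA = [HCO3⁻] + 2[CO3²⁻] = (α₁ + 2α₂)·DIC
At pH 7.92: [H⁺]/K1 = 10^-1.99 = 0.010233, K2/[H⁺] = 10^-1.05 = 0.089125
α₁ = 1/(1 + 0.010233 + 0.089125) = 1/1.0994 = 0.9096; α₂ = α₁·K2/[H⁺] = 0.08107
α₁ + 2α₂ = 1.0718
DIC = CA / (α₁ + 2α₂) = 2.04 / 1.0718 = 1.90 mmol/kg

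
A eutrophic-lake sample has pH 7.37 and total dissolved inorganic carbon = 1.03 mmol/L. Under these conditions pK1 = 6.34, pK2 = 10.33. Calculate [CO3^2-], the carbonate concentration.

[CO3²⁻] = 1.03 μmol/L

α₂ = 1 / (1 + [H⁺]/K2 + [H⁺]²/(K1K2)) = 1 / (1 + 10^+2.96 + 10^+1.93)
   = 1 / (1 + 912.01 + 85.114) = 1/998.12 = 0.001002
[CO3²⁻] = α₂ × DIC = 0.001002 × 1.03 = 0.00103 mmol/L = 1.03 μmol/L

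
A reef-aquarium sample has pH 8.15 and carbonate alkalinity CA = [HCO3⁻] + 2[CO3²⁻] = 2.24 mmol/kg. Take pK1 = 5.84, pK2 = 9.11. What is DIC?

CA = [HCO3⁻] + 2[CO3²⁻] = (α₁ + 2α₂)·DIC
At pH 8.15: [H⁺]/K1 = 10^-2.31 = 0.0048978, K2/[H⁺] = 10^-0.96 = 0.10965
α₁ = 1/(1 + 0.0048978 + 0.10965) = 1/1.1145 = 0.8972; α₂ = α₁·K2/[H⁺] = 0.09838
α₁ + 2α₂ = 1.0940
DIC = CA / (α₁ + 2α₂) = 2.24 / 1.0940 = 2.05 mmol/kg

DIC = 2.05 mmol/kg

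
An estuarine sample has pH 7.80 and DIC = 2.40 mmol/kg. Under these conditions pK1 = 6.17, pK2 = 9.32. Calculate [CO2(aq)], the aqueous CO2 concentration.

[CO2*] = 0.0534 mmol/kg

α₀ = 1 / (1 + K1/[H⁺] + K1K2/[H⁺]²) = 1 / (1 + 10^+1.63 + 10^+0.11)
   = 1 / (1 + 42.658 + 1.2882) = 1/44.946 = 0.02225
[CO2*] = α₀ × DIC = 0.02225 × 2.40 = 0.0534 mmol/kg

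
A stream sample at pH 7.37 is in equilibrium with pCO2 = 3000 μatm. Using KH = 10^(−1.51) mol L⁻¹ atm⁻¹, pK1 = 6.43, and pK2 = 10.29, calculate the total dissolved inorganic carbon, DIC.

[CO2*] = KH · pCO2 = 10^(−1.51) × 3000×10^-6 = 9.271×10^-5 mol/L
α₀ = 1/(1 + K1/[H⁺] + K1K2/[H⁺]²) = 1/(1 + 10^+0.94 + 10^-1.98) = 0.1029
DIC = [CO2*]/α₀ = 9.271×10^-5 / 0.1029 = 0.901 mmol/L

DIC = 0.901 mmol/L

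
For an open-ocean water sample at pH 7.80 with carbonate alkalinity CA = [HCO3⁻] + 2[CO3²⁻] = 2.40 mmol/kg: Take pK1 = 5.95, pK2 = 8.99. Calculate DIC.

DIC = 2.29 mmol/kg

CA = [HCO3⁻] + 2[CO3²⁻] = (α₁ + 2α₂)·DIC
At pH 7.80: [H⁺]/K1 = 10^-1.85 = 0.014125, K2/[H⁺] = 10^-1.19 = 0.064565
α₁ = 1/(1 + 0.014125 + 0.064565) = 1/1.0787 = 0.9270; α₂ = α₁·K2/[H⁺] = 0.05986
α₁ + 2α₂ = 1.0468
DIC = CA / (α₁ + 2α₂) = 2.40 / 1.0468 = 2.29 mmol/kg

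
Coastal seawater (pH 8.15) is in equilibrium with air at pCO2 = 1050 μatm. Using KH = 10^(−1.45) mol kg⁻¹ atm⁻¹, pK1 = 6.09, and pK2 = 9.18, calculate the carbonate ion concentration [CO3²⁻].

[CO3²⁻] = 0.399 mmol/kg

[CO2*] = KH · pCO2 = 10^(−1.45) × 1050×10^-6 = 3.726×10^-5 mol/kg
α₀ = 1/(1 + K1/[H⁺] + K1K2/[H⁺]²) = 1/(1 + 10^+2.06 + 10^+1.03) = 0.007903
DIC = [CO2*]/α₀ = 3.726×10^-5 / 0.007903 = 4.714 mmol/kg
[CO3²⁻] = α₂·DIC; α₂ = 0.08468, so [CO3²⁻] = 0.08468 × 4.714 = 0.399 mmol/kg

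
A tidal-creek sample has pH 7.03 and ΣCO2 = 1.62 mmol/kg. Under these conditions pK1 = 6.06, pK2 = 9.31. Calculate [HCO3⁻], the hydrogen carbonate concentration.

α₁ = 1 / (1 + [H⁺]/K1 + K2/[H⁺]) = 1 / (1 + 10^-0.97 + 10^-2.28)
   = 1 / (1 + 0.10715 + 0.0052481) = 1/1.1124 = 0.8990
[HCO3⁻] = α₁ × DIC = 0.8990 × 1.62 = 1.46 mmol/kg

[HCO3⁻] = 1.46 mmol/kg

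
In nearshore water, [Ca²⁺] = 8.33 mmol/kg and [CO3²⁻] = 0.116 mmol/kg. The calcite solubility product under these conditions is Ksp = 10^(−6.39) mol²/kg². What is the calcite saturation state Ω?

Ksp = 10^(−6.39) = 4.074×10^-7
Ω = [Ca²⁺][CO3²⁻]/Ksp = (8.33×10^-3)(0.116×10^-3) / 4.074×10^-7 = 2.37

Ω = 2.37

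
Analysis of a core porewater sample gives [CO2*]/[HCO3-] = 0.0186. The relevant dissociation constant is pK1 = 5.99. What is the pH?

pH = 7.72

From K1 = [H⁺][HCO3-]/[CO2*]:  pH = pK1 − log₁₀([CO2*]/[HCO3-])
log₁₀(0.0186) = -1.730
pH = 5.99 − (-1.730) = 7.72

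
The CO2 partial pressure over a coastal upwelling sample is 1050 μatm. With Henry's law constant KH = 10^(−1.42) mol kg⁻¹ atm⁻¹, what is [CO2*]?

[CO2*] = 39.9 μmol/kg

KH = 10^(−1.42) = 3.802×10^-2 mol kg⁻¹ atm⁻¹
[CO2*] = KH · pCO2 = 3.802×10^-2 × 1050×10^-6 atm = 3.99×10^-5 mol/kg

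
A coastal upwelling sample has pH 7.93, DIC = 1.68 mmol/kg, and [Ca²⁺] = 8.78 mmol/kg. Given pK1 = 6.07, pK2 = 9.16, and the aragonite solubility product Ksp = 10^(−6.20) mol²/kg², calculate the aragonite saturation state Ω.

Ω = 1.28

α₂ = 1 / (1 + [H⁺]/K2 + [H⁺]²/(K1K2)) = 1 / (1 + 10^+1.23 + 10^-0.63)
   = 1 / (1 + 16.982 + 0.23442) = 1/18.217 = 0.05489
[CO3²⁻] = α₂ × DIC = 0.05489 × 1.68 = 0.09222 mmol/kg
Ksp = 10^(−6.20) = 6.310×10^-7
Ω = [Ca²⁺][CO3²⁻]/Ksp = (8.78×10^-3)(9.222×10^-5) / 6.310×10^-7 = 1.28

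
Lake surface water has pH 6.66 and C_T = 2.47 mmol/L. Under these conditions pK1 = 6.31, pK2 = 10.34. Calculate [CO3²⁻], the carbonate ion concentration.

[CO3²⁻] = 0.357 μmol/L

α₂ = 1 / (1 + [H⁺]/K2 + [H⁺]²/(K1K2)) = 1 / (1 + 10^+3.68 + 10^+3.33)
   = 1 / (1 + 4786.3 + 2138.0) = 1/6925.3 = 0.0001444
[CO3²⁻] = α₂ × DIC = 0.0001444 × 2.47 = 0.000357 mmol/L = 0.357 μmol/L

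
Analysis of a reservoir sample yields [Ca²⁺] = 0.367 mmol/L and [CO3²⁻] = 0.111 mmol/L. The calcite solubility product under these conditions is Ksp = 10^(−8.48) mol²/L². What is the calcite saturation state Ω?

Ksp = 10^(−8.48) = 3.311×10^-9
Ω = [Ca²⁺][CO3²⁻]/Ksp = (0.367×10^-3)(0.111×10^-3) / 3.311×10^-9 = 12.3

Ω = 12.3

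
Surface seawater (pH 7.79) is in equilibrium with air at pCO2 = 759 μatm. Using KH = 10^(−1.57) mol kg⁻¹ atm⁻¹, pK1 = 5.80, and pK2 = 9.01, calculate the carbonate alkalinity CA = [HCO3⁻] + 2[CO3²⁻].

[CO2*] = KH · pCO2 = 10^(−1.57) × 759×10^-6 = 2.043×10^-5 mol/kg
α₀ = 1/(1 + K1/[H⁺] + K1K2/[H⁺]²) = 1/(1 + 10^+1.99 + 10^+0.77) = 0.009559
DIC = [CO2*]/α₀ = 2.043×10^-5 / 0.009559 = 2.137 mmol/kg
CA = (α₁ + 2α₂)·DIC = (0.9342 + 2×0.05629) × 2.137 = 2.24 mmol/kg

CA = 2.24 mmol/kg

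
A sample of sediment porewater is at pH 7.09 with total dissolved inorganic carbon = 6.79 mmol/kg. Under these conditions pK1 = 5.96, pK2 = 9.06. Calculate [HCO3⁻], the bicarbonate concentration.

[HCO3⁻] = 6.26 mmol/kg

α₁ = 1 / (1 + [H⁺]/K1 + K2/[H⁺]) = 1 / (1 + 10^-1.13 + 10^-1.97)
   = 1 / (1 + 0.074131 + 0.010715) = 1/1.0848 = 0.9218
[HCO3⁻] = α₁ × DIC = 0.9218 × 6.79 = 6.26 mmol/kg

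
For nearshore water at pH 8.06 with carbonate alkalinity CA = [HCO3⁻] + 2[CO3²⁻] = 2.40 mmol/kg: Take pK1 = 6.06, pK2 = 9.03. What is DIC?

DIC = 2.21 mmol/kg

CA = [HCO3⁻] + 2[CO3²⁻] = (α₁ + 2α₂)·DIC
At pH 8.06: [H⁺]/K1 = 10^-2.00 = 0.010000, K2/[H⁺] = 10^-0.97 = 0.10715
α₁ = 1/(1 + 0.010000 + 0.10715) = 1/1.1172 = 0.8951; α₂ = α₁·K2/[H⁺] = 0.09592
α₁ + 2α₂ = 1.0870
DIC = CA / (α₁ + 2α₂) = 2.40 / 1.0870 = 2.21 mmol/kg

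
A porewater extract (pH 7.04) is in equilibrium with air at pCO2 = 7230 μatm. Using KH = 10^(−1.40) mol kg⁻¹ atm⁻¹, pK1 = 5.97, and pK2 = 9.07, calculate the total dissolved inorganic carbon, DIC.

[CO2*] = KH · pCO2 = 10^(−1.40) × 7230×10^-6 = 2.878×10^-4 mol/kg
α₀ = 1/(1 + K1/[H⁺] + K1K2/[H⁺]²) = 1/(1 + 10^+1.07 + 10^-0.96) = 0.07777
DIC = [CO2*]/α₀ = 2.878×10^-4 / 0.07777 = 3.70 mmol/kg

DIC = 3.70 mmol/kg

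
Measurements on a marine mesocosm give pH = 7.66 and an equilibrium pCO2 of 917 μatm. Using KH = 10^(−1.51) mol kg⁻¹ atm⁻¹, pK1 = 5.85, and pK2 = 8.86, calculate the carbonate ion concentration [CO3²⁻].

[CO2*] = KH · pCO2 = 10^(−1.51) × 917×10^-6 = 2.834×10^-5 mol/kg
α₀ = 1/(1 + K1/[H⁺] + K1K2/[H⁺]²) = 1/(1 + 10^+1.81 + 10^+0.61) = 0.01436
DIC = [CO2*]/α₀ = 2.834×10^-5 / 0.01436 = 1.973 mmol/kg
[CO3²⁻] = α₂·DIC; α₂ = 0.05850, so [CO3²⁻] = 0.05850 × 1.973 = 0.115 mmol/kg

[CO3²⁻] = 0.115 mmol/kg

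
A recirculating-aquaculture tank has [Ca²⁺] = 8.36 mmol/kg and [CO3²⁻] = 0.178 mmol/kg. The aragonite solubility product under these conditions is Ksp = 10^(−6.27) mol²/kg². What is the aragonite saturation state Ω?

Ω = 2.77

Ksp = 10^(−6.27) = 5.370×10^-7
Ω = [Ca²⁺][CO3²⁻]/Ksp = (8.36×10^-3)(0.178×10^-3) / 5.370×10^-7 = 2.77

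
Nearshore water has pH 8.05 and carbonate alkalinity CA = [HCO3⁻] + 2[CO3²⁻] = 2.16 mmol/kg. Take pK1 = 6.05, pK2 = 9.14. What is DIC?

DIC = 2.03 mmol/kg

CA = [HCO3⁻] + 2[CO3²⁻] = (α₁ + 2α₂)·DIC
At pH 8.05: [H⁺]/K1 = 10^-2.00 = 0.010000, K2/[H⁺] = 10^-1.09 = 0.081283
α₁ = 1/(1 + 0.010000 + 0.081283) = 1/1.0913 = 0.9164; α₂ = α₁·K2/[H⁺] = 0.07448
α₁ + 2α₂ = 1.0653
DIC = CA / (α₁ + 2α₂) = 2.16 / 1.0653 = 2.03 mmol/kg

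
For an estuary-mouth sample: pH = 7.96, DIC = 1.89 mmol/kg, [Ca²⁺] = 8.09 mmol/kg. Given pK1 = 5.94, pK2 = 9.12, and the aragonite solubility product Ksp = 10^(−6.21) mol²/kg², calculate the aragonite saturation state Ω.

α₂ = 1 / (1 + [H⁺]/K2 + [H⁺]²/(K1K2)) = 1 / (1 + 10^+1.16 + 10^-0.86)
   = 1 / (1 + 14.454 + 0.13804) = 1/15.592 = 0.06413
[CO3²⁻] = α₂ × DIC = 0.06413 × 1.89 = 0.1212 mmol/kg
Ksp = 10^(−6.21) = 6.166×10^-7
Ω = [Ca²⁺][CO3²⁻]/Ksp = (8.09×10^-3)(1.212×10^-4) / 6.166×10^-7 = 1.59

Ω = 1.59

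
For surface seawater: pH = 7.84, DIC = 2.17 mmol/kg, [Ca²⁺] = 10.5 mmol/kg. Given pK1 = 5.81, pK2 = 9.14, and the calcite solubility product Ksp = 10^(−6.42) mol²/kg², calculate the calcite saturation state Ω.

Ω = 2.84

α₂ = 1 / (1 + [H⁺]/K2 + [H⁺]²/(K1K2)) = 1 / (1 + 10^+1.30 + 10^-0.73)
   = 1 / (1 + 19.953 + 0.18621) = 1/21.139 = 0.04731
[CO3²⁻] = α₂ × DIC = 0.04731 × 2.17 = 0.1027 mmol/kg
Ksp = 10^(−6.42) = 3.802×10^-7
Ω = [Ca²⁺][CO3²⁻]/Ksp = (10.5×10^-3)(1.027×10^-4) / 3.802×10^-7 = 2.84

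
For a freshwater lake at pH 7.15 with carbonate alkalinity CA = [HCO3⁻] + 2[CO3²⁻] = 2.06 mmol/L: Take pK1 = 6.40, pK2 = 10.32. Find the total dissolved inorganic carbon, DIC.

CA = [HCO3⁻] + 2[CO3²⁻] = (α₁ + 2α₂)·DIC
At pH 7.15: [H⁺]/K1 = 10^-0.75 = 0.17783, K2/[H⁺] = 10^-3.17 = 0.00067608
α₁ = 1/(1 + 0.17783 + 0.00067608) = 1/1.1785 = 0.8485; α₂ = α₁·K2/[H⁺] = 0.0005737
α₁ + 2α₂ = 0.8497
DIC = CA / (α₁ + 2α₂) = 2.06 / 0.8497 = 2.42 mmol/L

DIC = 2.42 mmol/L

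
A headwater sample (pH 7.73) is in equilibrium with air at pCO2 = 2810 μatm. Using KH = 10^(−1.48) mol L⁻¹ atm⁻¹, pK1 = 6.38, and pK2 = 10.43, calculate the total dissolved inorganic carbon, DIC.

[CO2*] = KH · pCO2 = 10^(−1.48) × 2810×10^-6 = 9.305×10^-5 mol/L
α₀ = 1/(1 + K1/[H⁺] + K1K2/[H⁺]²) = 1/(1 + 10^+1.35 + 10^-1.35) = 0.04268
DIC = [CO2*]/α₀ = 9.305×10^-5 / 0.04268 = 2.18 mmol/L

DIC = 2.18 mmol/L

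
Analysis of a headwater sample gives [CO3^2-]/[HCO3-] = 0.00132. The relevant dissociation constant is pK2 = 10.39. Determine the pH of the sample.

From K2 = [H⁺][CO3^2-]/[HCO3-]:  pH = pK2 + log₁₀([CO3^2-]/[HCO3-])
log₁₀(0.00132) = -2.879
pH = 10.39 + (-2.879) = 7.51

pH = 7.51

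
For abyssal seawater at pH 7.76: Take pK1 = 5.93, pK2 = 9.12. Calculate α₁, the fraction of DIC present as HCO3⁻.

α₁ = 1 / (1 + [H⁺]/K1 + K2/[H⁺]) = 1 / (1 + 10^-1.83 + 10^-1.36)
   = 1 / (1 + 0.014791 + 0.043652) = 1/1.0584 = 0.9448

α₁ = 0.945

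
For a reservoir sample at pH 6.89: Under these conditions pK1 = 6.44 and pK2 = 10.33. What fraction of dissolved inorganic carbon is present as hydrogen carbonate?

α₁ = 0.738

α₁ = 1 / (1 + [H⁺]/K1 + K2/[H⁺]) = 1 / (1 + 10^-0.45 + 10^-3.44)
   = 1 / (1 + 0.35481 + 0.00036308) = 1/1.3552 = 0.7379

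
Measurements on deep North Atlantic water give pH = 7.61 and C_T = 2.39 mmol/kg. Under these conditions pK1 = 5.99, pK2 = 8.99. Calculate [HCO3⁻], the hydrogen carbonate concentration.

[HCO3⁻] = 2.24 mmol/kg

α₁ = 1 / (1 + [H⁺]/K1 + K2/[H⁺]) = 1 / (1 + 10^-1.62 + 10^-1.38)
   = 1 / (1 + 0.023988 + 0.041687) = 1/1.0657 = 0.9384
[HCO3⁻] = α₁ × DIC = 0.9384 × 2.39 = 2.24 mmol/kg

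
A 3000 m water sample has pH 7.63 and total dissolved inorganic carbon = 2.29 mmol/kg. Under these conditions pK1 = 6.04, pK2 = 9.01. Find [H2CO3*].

α₀ = 1 / (1 + K1/[H⁺] + K1K2/[H⁺]²) = 1 / (1 + 10^+1.59 + 10^+0.21)
   = 1 / (1 + 38.905 + 1.6218) = 1/41.526 = 0.02408
[CO2*] = α₀ × DIC = 0.02408 × 2.29 = 0.0551 mmol/kg

[CO2*] = 0.0551 mmol/kg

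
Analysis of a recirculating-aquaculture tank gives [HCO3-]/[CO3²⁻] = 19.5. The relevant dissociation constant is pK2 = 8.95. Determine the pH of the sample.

pH = 7.66

From K2 = [H⁺][CO3²⁻]/[HCO3-]:  pH = pK2 − log₁₀([HCO3-]/[CO3²⁻])
log₁₀(19.5) = +1.290
pH = 8.95 − (+1.290) = 7.66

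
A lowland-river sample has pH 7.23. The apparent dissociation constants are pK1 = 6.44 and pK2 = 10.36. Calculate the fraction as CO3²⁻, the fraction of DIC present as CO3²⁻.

α₂ = 1 / (1 + [H⁺]/K2 + [H⁺]²/(K1K2)) = 1 / (1 + 10^+3.13 + 10^+2.34)
   = 1 / (1 + 1349.0 + 218.78) = 1/1568.7 = 0.0006375

α₂ = 0.000637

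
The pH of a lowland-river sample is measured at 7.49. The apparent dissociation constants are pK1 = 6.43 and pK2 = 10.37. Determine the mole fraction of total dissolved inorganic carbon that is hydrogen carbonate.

α₁ = 0.919

α₁ = 1 / (1 + [H⁺]/K1 + K2/[H⁺]) = 1 / (1 + 10^-1.06 + 10^-2.88)
   = 1 / (1 + 0.087096 + 0.0013183) = 1/1.0884 = 0.9188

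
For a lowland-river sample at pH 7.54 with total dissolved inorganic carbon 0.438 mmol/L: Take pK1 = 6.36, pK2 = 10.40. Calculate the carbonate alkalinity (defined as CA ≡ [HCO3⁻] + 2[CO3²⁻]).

CA = 0.411 mmol/L

CA = [HCO3⁻] + 2[CO3²⁻] = (α₁ + 2α₂)·DIC
At pH 7.54: [H⁺]/K1 = 10^-1.18 = 0.066069, K2/[H⁺] = 10^-2.86 = 0.0013804
α₁ = 1/(1 + 0.066069 + 0.0013804) = 1/1.0674 = 0.9368; α₂ = α₁·K2/[H⁺] = 0.001293
α₁ + 2α₂ = 0.9394
CA = 0.9394 × 0.438 = 0.411 mmol/L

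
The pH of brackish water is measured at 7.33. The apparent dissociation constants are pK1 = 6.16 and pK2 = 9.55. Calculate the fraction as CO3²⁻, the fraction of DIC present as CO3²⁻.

α₂ = 0.00561

α₂ = 1 / (1 + [H⁺]/K2 + [H⁺]²/(K1K2)) = 1 / (1 + 10^+2.22 + 10^+1.05)
   = 1 / (1 + 165.96 + 11.220) = 1/178.18 = 0.005612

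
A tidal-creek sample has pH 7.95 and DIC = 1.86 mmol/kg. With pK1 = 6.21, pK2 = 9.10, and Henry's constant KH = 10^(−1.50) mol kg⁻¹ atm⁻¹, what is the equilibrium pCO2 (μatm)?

pCO2 = 983 μatm

α₀ = 1 / (1 + K1/[H⁺] + K1K2/[H⁺]²) = 1 / (1 + 10^+1.74 + 10^+0.59)
   = 1 / (1 + 54.954 + 3.8905) = 1/59.845 = 0.01671
[CO2*] = α₀ × DIC = 0.01671 × 1.86 = 0.03108 mmol/kg
pCO2 = [CO2*]/KH = 3.108×10^-5 / 3.162×10^-2 = 983 μatm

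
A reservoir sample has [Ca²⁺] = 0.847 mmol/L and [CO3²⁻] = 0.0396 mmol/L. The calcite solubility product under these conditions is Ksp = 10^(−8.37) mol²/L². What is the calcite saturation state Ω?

Ksp = 10^(−8.37) = 4.266×10^-9
Ω = [Ca²⁺][CO3²⁻]/Ksp = (0.847×10^-3)(0.0396×10^-3) / 4.266×10^-9 = 7.86

Ω = 7.86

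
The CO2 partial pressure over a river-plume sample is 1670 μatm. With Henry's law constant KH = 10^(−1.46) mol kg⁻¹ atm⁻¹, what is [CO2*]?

KH = 10^(−1.46) = 3.467×10^-2 mol kg⁻¹ atm⁻¹
[CO2*] = KH · pCO2 = 3.467×10^-2 × 1670×10^-6 atm = 5.79×10^-5 mol/kg

[CO2*] = 57.9 μmol/kg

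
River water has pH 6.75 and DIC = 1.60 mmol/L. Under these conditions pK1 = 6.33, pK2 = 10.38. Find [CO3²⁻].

[CO3²⁻] = 0.272 μmol/L

α₂ = 1 / (1 + [H⁺]/K2 + [H⁺]²/(K1K2)) = 1 / (1 + 10^+3.63 + 10^+3.21)
   = 1 / (1 + 4265.8 + 1621.8) = 1/5888.6 = 0.0001698
[CO3²⁻] = α₂ × DIC = 0.0001698 × 1.60 = 0.000272 mmol/L = 0.272 μmol/L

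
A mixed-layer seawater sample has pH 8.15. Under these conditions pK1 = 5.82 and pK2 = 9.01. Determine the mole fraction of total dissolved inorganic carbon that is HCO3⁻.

α₁ = 0.875

α₁ = 1 / (1 + [H⁺]/K1 + K2/[H⁺]) = 1 / (1 + 10^-2.33 + 10^-0.86)
   = 1 / (1 + 0.0046774 + 0.13804) = 1/1.1427 = 0.8751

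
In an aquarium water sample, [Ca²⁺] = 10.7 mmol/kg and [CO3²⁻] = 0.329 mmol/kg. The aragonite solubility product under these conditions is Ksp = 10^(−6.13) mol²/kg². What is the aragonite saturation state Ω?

Ω = 4.75

Ksp = 10^(−6.13) = 7.413×10^-7
Ω = [Ca²⁺][CO3²⁻]/Ksp = (10.7×10^-3)(0.329×10^-3) / 7.413×10^-7 = 4.75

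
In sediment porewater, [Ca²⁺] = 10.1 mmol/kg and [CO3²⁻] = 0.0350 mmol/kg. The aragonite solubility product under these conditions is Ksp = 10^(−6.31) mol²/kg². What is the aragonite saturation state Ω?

Ksp = 10^(−6.31) = 4.898×10^-7
Ω = [Ca²⁺][CO3²⁻]/Ksp = (10.1×10^-3)(0.0350×10^-3) / 4.898×10^-7 = 0.722

Ω = 0.722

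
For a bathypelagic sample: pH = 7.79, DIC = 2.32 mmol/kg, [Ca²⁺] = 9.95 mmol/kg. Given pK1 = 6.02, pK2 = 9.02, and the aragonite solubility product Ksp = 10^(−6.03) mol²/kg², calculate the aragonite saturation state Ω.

Ω = 1.35

α₂ = 1 / (1 + [H⁺]/K2 + [H⁺]²/(K1K2)) = 1 / (1 + 10^+1.23 + 10^-0.54)
   = 1 / (1 + 16.982 + 0.28840) = 1/18.271 = 0.05473
[CO3²⁻] = α₂ × DIC = 0.05473 × 2.32 = 0.1270 mmol/kg
Ksp = 10^(−6.03) = 9.333×10^-7
Ω = [Ca²⁺][CO3²⁻]/Ksp = (9.95×10^-3)(1.270×10^-4) / 9.333×10^-7 = 1.35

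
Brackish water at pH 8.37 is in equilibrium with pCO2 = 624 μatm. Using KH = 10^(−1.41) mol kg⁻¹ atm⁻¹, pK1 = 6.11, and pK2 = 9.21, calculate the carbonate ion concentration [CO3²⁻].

[CO2*] = KH · pCO2 = 10^(−1.41) × 624×10^-6 = 2.428×10^-5 mol/kg
α₀ = 1/(1 + K1/[H⁺] + K1K2/[H⁺]²) = 1/(1 + 10^+2.26 + 10^+1.42) = 0.004778
DIC = [CO2*]/α₀ = 2.428×10^-5 / 0.004778 = 5.080 mmol/kg
[CO3²⁻] = α₂·DIC; α₂ = 0.1257, so [CO3²⁻] = 0.1257 × 5.080 = 0.639 mmol/kg

[CO3²⁻] = 0.639 mmol/kg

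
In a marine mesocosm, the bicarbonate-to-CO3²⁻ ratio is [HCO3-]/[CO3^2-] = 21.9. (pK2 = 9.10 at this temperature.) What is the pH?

From K2 = [H⁺][CO3^2-]/[HCO3-]:  pH = pK2 − log₁₀([HCO3-]/[CO3^2-])
log₁₀(21.9) = +1.340
pH = 9.10 − (+1.340) = 7.76

pH = 7.76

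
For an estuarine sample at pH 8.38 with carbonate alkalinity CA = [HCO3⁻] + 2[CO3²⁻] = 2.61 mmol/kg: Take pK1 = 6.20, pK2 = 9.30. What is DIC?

DIC = 2.37 mmol/kg

CA = [HCO3⁻] + 2[CO3²⁻] = (α₁ + 2α₂)·DIC
At pH 8.38: [H⁺]/K1 = 10^-2.18 = 0.0066069, K2/[H⁺] = 10^-0.92 = 0.12023
α₁ = 1/(1 + 0.0066069 + 0.12023) = 1/1.1268 = 0.8874; α₂ = α₁·K2/[H⁺] = 0.1067
α₁ + 2α₂ = 1.1008
DIC = CA / (α₁ + 2α₂) = 2.61 / 1.1008 = 2.37 mmol/kg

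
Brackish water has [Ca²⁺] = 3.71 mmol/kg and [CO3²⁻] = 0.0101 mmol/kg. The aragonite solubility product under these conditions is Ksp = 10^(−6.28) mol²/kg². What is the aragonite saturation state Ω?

Ksp = 10^(−6.28) = 5.248×10^-7
Ω = [Ca²⁺][CO3²⁻]/Ksp = (3.71×10^-3)(0.0101×10^-3) / 5.248×10^-7 = 0.0714

Ω = 0.0714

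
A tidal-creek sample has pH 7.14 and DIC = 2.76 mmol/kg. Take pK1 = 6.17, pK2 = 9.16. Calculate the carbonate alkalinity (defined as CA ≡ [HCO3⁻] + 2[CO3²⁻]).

CA = 2.52 mmol/kg

CA = [HCO3⁻] + 2[CO3²⁻] = (α₁ + 2α₂)·DIC
At pH 7.14: [H⁺]/K1 = 10^-0.97 = 0.10715, K2/[H⁺] = 10^-2.02 = 0.0095499
α₁ = 1/(1 + 0.10715 + 0.0095499) = 1/1.1167 = 0.8955; α₂ = α₁·K2/[H⁺] = 0.008552
α₁ + 2α₂ = 0.9126
CA = 0.9126 × 2.76 = 2.52 mmol/kg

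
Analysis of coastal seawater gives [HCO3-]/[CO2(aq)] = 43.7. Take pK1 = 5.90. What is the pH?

pH = 7.54

From K1 = [H⁺][HCO3-]/[CO2(aq)]:  pH = pK1 + log₁₀([HCO3-]/[CO2(aq)])
log₁₀(43.7) = +1.640
pH = 5.90 + (+1.640) = 7.54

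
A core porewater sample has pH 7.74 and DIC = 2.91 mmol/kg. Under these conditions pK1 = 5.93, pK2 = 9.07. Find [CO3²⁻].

α₂ = 1 / (1 + [H⁺]/K2 + [H⁺]²/(K1K2)) = 1 / (1 + 10^+1.33 + 10^-0.48)
   = 1 / (1 + 21.380 + 0.33113) = 1/22.711 = 0.04403
[CO3²⁻] = α₂ × DIC = 0.04403 × 2.91 = 0.128 mmol/kg

[CO3²⁻] = 0.128 mmol/kg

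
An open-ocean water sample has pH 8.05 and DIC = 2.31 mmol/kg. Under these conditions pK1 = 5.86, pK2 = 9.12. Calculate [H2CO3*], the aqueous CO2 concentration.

[CO2*] = 13.7 μmol/kg

α₀ = 1 / (1 + K1/[H⁺] + K1K2/[H⁺]²) = 1 / (1 + 10^+2.19 + 10^+1.12)
   = 1 / (1 + 154.88 + 13.183) = 1/169.06 = 0.005915
[CO2*] = α₀ × DIC = 0.005915 × 2.31 = 0.0137 mmol/kg = 13.7 μmol/kg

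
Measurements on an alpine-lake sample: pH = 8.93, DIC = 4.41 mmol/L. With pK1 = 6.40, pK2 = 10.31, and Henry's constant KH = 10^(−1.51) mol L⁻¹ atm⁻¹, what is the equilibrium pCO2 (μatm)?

α₀ = 1 / (1 + K1/[H⁺] + K1K2/[H⁺]²) = 1 / (1 + 10^+2.53 + 10^+1.15)
   = 1 / (1 + 338.84 + 14.125) = 1/353.97 = 0.002825
[CO2*] = α₀ × DIC = 0.002825 × 4.41 = 0.01246 mmol/L = 12.46 μmol/L
pCO2 = [CO2*]/KH = 1.246×10^-5 / 3.090×10^-2 = 403 μatm

pCO2 = 403 μatm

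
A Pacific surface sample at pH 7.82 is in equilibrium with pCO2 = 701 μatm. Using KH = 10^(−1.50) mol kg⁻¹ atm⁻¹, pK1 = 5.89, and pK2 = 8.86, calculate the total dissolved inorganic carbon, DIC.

DIC = 2.08 mmol/kg

[CO2*] = KH · pCO2 = 10^(−1.50) × 701×10^-6 = 2.217×10^-5 mol/kg
α₀ = 1/(1 + K1/[H⁺] + K1K2/[H⁺]²) = 1/(1 + 10^+1.93 + 10^+0.89) = 0.01065
DIC = [CO2*]/α₀ = 2.217×10^-5 / 0.01065 = 2.08 mmol/kg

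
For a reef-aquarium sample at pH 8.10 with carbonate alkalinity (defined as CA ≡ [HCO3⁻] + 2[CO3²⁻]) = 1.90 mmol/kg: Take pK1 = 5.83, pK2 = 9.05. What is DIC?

DIC = 1.73 mmol/kg

CA = [HCO3⁻] + 2[CO3²⁻] = (α₁ + 2α₂)·DIC
At pH 8.10: [H⁺]/K1 = 10^-2.27 = 0.0053703, K2/[H⁺] = 10^-0.95 = 0.11220
α₁ = 1/(1 + 0.0053703 + 0.11220) = 1/1.1176 = 0.8948; α₂ = α₁·K2/[H⁺] = 0.1004
α₁ + 2α₂ = 1.0956
DIC = CA / (α₁ + 2α₂) = 1.90 / 1.0956 = 1.73 mmol/kg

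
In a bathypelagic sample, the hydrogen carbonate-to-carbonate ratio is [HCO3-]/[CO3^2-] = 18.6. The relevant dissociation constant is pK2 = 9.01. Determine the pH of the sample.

From K2 = [H⁺][CO3^2-]/[HCO3-]:  pH = pK2 − log₁₀([HCO3-]/[CO3^2-])
log₁₀(18.6) = +1.270
pH = 9.01 − (+1.270) = 7.74

pH = 7.74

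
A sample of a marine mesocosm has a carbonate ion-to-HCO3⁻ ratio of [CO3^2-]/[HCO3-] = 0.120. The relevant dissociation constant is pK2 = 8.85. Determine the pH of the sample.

pH = 7.93

From K2 = [H⁺][CO3^2-]/[HCO3-]:  pH = pK2 + log₁₀([CO3^2-]/[HCO3-])
log₁₀(0.120) = -0.921
pH = 8.85 + (-0.921) = 7.93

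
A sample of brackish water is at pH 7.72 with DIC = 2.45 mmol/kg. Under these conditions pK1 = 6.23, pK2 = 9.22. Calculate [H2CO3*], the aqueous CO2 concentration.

[CO2*] = 0.0745 mmol/kg

α₀ = 1 / (1 + K1/[H⁺] + K1K2/[H⁺]²) = 1 / (1 + 10^+1.49 + 10^-0.01)
   = 1 / (1 + 30.903 + 0.97724) = 1/32.880 = 0.03041
[CO2*] = α₀ × DIC = 0.03041 × 2.45 = 0.0745 mmol/kg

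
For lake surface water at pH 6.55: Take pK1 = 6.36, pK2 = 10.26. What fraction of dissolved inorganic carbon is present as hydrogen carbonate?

α₁ = 0.608

α₁ = 1 / (1 + [H⁺]/K1 + K2/[H⁺]) = 1 / (1 + 10^-0.19 + 10^-3.71)
   = 1 / (1 + 0.64565 + 0.00019498) = 1/1.6458 = 0.6076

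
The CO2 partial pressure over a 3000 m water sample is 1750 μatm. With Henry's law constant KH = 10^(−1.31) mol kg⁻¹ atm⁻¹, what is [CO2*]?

KH = 10^(−1.31) = 4.898×10^-2 mol kg⁻¹ atm⁻¹
[CO2*] = KH · pCO2 = 4.898×10^-2 × 1750×10^-6 atm = 8.57×10^-5 mol/kg

[CO2*] = 85.7 μmol/kg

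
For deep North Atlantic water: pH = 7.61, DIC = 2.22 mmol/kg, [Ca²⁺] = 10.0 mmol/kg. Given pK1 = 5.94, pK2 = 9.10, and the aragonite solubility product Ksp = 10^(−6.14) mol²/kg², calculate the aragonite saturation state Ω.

Ω = 0.941

α₂ = 1 / (1 + [H⁺]/K2 + [H⁺]²/(K1K2)) = 1 / (1 + 10^+1.49 + 10^-0.18)
   = 1 / (1 + 30.903 + 0.66069) = 1/32.564 = 0.03071
[CO3²⁻] = α₂ × DIC = 0.03071 × 2.22 = 0.06817 mmol/kg
Ksp = 10^(−6.14) = 7.244×10^-7
Ω = [Ca²⁺][CO3²⁻]/Ksp = (10.0×10^-3)(6.817×10^-5) / 7.244×10^-7 = 0.941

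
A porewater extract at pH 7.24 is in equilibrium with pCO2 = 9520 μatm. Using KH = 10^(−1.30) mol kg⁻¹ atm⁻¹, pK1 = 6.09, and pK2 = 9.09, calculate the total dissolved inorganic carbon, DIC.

[CO2*] = KH · pCO2 = 10^(−1.30) × 9520×10^-6 = 4.771×10^-4 mol/kg
α₀ = 1/(1 + K1/[H⁺] + K1K2/[H⁺]²) = 1/(1 + 10^+1.15 + 10^-0.70) = 0.06525
DIC = [CO2*]/α₀ = 4.771×10^-4 / 0.06525 = 7.31 mmol/kg

DIC = 7.31 mmol/kg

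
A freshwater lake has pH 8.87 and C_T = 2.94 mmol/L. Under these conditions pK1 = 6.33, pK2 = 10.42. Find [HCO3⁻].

[HCO3⁻] = 2.85 mmol/L

α₁ = 1 / (1 + [H⁺]/K1 + K2/[H⁺]) = 1 / (1 + 10^-2.54 + 10^-1.55)
   = 1 / (1 + 0.0028840 + 0.028184) = 1/1.0311 = 0.9699
[HCO3⁻] = α₁ × DIC = 0.9699 × 2.94 = 2.85 mmol/L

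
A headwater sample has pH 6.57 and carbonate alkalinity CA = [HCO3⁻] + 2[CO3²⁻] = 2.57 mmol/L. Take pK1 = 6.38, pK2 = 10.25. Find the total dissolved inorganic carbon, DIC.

DIC = 4.23 mmol/L

CA = [HCO3⁻] + 2[CO3²⁻] = (α₁ + 2α₂)·DIC
At pH 6.57: [H⁺]/K1 = 10^-0.19 = 0.64565, K2/[H⁺] = 10^-3.68 = 0.00020893
α₁ = 1/(1 + 0.64565 + 0.00020893) = 1/1.6459 = 0.6076; α₂ = α₁·K2/[H⁺] = 0.0001269
α₁ + 2α₂ = 0.6078
DIC = CA / (α₁ + 2α₂) = 2.57 / 0.6078 = 4.23 mmol/L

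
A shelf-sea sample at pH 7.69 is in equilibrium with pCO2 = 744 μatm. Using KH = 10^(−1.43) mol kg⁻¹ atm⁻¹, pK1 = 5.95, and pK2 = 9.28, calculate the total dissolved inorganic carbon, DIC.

[CO2*] = KH · pCO2 = 10^(−1.43) × 744×10^-6 = 2.764×10^-5 mol/kg
α₀ = 1/(1 + K1/[H⁺] + K1K2/[H⁺]²) = 1/(1 + 10^+1.74 + 10^+0.15) = 0.01743
DIC = [CO2*]/α₀ = 2.764×10^-5 / 0.01743 = 1.59 mmol/kg

DIC = 1.59 mmol/kg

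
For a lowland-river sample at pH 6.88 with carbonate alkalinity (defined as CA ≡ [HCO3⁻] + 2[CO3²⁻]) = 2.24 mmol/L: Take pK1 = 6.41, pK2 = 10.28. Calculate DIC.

DIC = 3.00 mmol/L

CA = [HCO3⁻] + 2[CO3²⁻] = (α₁ + 2α₂)·DIC
At pH 6.88: [H⁺]/K1 = 10^-0.47 = 0.33884, K2/[H⁺] = 10^-3.40 = 0.00039811
α₁ = 1/(1 + 0.33884 + 0.00039811) = 1/1.3392 = 0.7467; α₂ = α₁·K2/[H⁺] = 0.0002973
α₁ + 2α₂ = 0.7473
DIC = CA / (α₁ + 2α₂) = 2.24 / 0.7473 = 3.00 mmol/L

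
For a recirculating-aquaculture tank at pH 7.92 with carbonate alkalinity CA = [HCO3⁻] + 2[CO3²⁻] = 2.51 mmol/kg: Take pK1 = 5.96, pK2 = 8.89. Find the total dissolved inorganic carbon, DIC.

CA = [HCO3⁻] + 2[CO3²⁻] = (α₁ + 2α₂)·DIC
At pH 7.92: [H⁺]/K1 = 10^-1.96 = 0.010965, K2/[H⁺] = 10^-0.97 = 0.10715
α₁ = 1/(1 + 0.010965 + 0.10715) = 1/1.1181 = 0.8944; α₂ = α₁·K2/[H⁺] = 0.09583
α₁ + 2α₂ = 1.0860
DIC = CA / (α₁ + 2α₂) = 2.51 / 1.0860 = 2.31 mmol/kg

DIC = 2.31 mmol/kg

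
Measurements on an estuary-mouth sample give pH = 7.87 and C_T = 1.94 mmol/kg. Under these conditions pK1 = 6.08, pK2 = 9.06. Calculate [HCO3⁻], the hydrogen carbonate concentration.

[HCO3⁻] = 1.79 mmol/kg

α₁ = 1 / (1 + [H⁺]/K1 + K2/[H⁺]) = 1 / (1 + 10^-1.79 + 10^-1.19)
   = 1 / (1 + 0.016218 + 0.064565) = 1/1.0808 = 0.9253
[HCO3⁻] = α₁ × DIC = 0.9253 × 1.94 = 1.79 mmol/kg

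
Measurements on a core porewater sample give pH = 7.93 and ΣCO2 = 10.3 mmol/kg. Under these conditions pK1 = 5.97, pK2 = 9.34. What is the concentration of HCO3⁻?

α₁ = 1 / (1 + [H⁺]/K1 + K2/[H⁺]) = 1 / (1 + 10^-1.96 + 10^-1.41)
   = 1 / (1 + 0.010965 + 0.038905) = 1/1.0499 = 0.9525
[HCO3⁻] = α₁ × DIC = 0.9525 × 10.3 = 9.81 mmol/kg

[HCO3⁻] = 9.81 mmol/kg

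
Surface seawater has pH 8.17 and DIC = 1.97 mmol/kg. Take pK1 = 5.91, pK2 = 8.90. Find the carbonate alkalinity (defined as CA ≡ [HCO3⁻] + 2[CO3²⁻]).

CA = [HCO3⁻] + 2[CO3²⁻] = (α₁ + 2α₂)·DIC
At pH 8.17: [H⁺]/K1 = 10^-2.26 = 0.0054954, K2/[H⁺] = 10^-0.73 = 0.18621
α₁ = 1/(1 + 0.0054954 + 0.18621) = 1/1.1917 = 0.8391; α₂ = α₁·K2/[H⁺] = 0.1563
α₁ + 2α₂ = 1.1516
CA = 1.1516 × 1.97 = 2.27 mmol/kg

CA = 2.27 mmol/kg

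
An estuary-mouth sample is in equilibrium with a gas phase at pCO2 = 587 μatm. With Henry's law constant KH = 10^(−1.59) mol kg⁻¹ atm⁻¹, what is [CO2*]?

[CO2*] = 15.1 μmol/kg

KH = 10^(−1.59) = 2.570×10^-2 mol kg⁻¹ atm⁻¹
[CO2*] = KH · pCO2 = 2.570×10^-2 × 587×10^-6 atm = 1.51×10^-5 mol/kg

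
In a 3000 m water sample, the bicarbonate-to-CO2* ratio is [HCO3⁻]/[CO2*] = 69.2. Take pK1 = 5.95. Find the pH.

pH = 7.79

From K1 = [H⁺][HCO3⁻]/[CO2*]:  pH = pK1 + log₁₀([HCO3⁻]/[CO2*])
log₁₀(69.2) = +1.840
pH = 5.95 + (+1.840) = 7.79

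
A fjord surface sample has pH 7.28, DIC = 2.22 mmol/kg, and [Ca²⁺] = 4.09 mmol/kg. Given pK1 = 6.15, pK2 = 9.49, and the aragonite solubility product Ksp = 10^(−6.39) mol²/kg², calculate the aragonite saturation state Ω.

α₂ = 1 / (1 + [H⁺]/K2 + [H⁺]²/(K1K2)) = 1 / (1 + 10^+2.21 + 10^+1.08)
   = 1 / (1 + 162.18 + 12.023) = 1/175.20 = 0.005708
[CO3²⁻] = α₂ × DIC = 0.005708 × 2.22 = 0.01267 mmol/kg = 12.67 μmol/kg
Ksp = 10^(−6.39) = 4.074×10^-7
Ω = [Ca²⁺][CO3²⁻]/Ksp = (4.09×10^-3)(1.267×10^-5) / 4.074×10^-7 = 0.127

Ω = 0.127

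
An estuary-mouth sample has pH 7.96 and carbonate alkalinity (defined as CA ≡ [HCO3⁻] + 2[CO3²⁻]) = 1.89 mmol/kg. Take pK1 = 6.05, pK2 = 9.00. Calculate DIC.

DIC = 1.76 mmol/kg

CA = [HCO3⁻] + 2[CO3²⁻] = (α₁ + 2α₂)·DIC
At pH 7.96: [H⁺]/K1 = 10^-1.91 = 0.012303, K2/[H⁺] = 10^-1.04 = 0.091201
α₁ = 1/(1 + 0.012303 + 0.091201) = 1/1.1035 = 0.9062; α₂ = α₁·K2/[H⁺] = 0.08265
α₁ + 2α₂ = 1.0715
DIC = CA / (α₁ + 2α₂) = 1.89 / 1.0715 = 1.76 mmol/kg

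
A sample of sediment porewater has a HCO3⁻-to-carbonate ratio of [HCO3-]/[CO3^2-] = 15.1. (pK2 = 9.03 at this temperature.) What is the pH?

From K2 = [H⁺][CO3^2-]/[HCO3-]:  pH = pK2 − log₁₀([HCO3-]/[CO3^2-])
log₁₀(15.1) = +1.179
pH = 9.03 − (+1.179) = 7.85

pH = 7.85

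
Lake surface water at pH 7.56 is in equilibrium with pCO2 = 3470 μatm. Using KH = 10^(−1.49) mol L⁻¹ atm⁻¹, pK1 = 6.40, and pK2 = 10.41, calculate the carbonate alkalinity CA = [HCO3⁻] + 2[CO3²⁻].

[CO2*] = KH · pCO2 = 10^(−1.49) × 3470×10^-6 = 1.123×10^-4 mol/L
α₀ = 1/(1 + K1/[H⁺] + K1K2/[H⁺]²) = 1/(1 + 10^+1.16 + 10^-1.69) = 0.06462
DIC = [CO2*]/α₀ = 1.123×10^-4 / 0.06462 = 1.738 mmol/L
CA = (α₁ + 2α₂)·DIC = (0.9341 + 2×0.001319) × 1.738 = 1.63 mmol/L

CA = 1.63 mmol/L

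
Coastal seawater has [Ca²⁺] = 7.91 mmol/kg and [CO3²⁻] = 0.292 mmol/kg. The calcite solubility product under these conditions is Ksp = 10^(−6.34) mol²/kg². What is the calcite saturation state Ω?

Ω = 5.05

Ksp = 10^(−6.34) = 4.571×10^-7
Ω = [Ca²⁺][CO3²⁻]/Ksp = (7.91×10^-3)(0.292×10^-3) / 4.571×10^-7 = 5.05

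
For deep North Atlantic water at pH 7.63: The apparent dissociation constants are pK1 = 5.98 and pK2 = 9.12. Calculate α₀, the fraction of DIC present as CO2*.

α₀ = 1 / (1 + K1/[H⁺] + K1K2/[H⁺]²) = 1 / (1 + 10^+1.65 + 10^+0.16)
   = 1 / (1 + 44.668 + 1.4454) = 1/47.114 = 0.02123

α₀ = 0.0212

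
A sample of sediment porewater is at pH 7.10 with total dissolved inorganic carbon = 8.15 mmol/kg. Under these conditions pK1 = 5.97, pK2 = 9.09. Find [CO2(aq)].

[CO2*] = 0.557 mmol/kg

α₀ = 1 / (1 + K1/[H⁺] + K1K2/[H⁺]²) = 1 / (1 + 10^+1.13 + 10^-0.86)
   = 1 / (1 + 13.490 + 0.13804) = 1/14.628 = 0.06836
[CO2*] = α₀ × DIC = 0.06836 × 8.15 = 0.557 mmol/kg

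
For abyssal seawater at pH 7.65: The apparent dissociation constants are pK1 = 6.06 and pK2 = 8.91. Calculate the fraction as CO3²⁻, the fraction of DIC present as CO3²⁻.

α₂ = 0.0509

α₂ = 1 / (1 + [H⁺]/K2 + [H⁺]²/(K1K2)) = 1 / (1 + 10^+1.26 + 10^-0.33)
   = 1 / (1 + 18.197 + 0.46774) = 1/19.665 = 0.05085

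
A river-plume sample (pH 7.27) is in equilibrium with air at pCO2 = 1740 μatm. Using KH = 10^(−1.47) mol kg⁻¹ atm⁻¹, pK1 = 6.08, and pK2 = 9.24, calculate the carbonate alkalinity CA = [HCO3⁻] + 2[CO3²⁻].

[CO2*] = KH · pCO2 = 10^(−1.47) × 1740×10^-6 = 5.896×10^-5 mol/kg
α₀ = 1/(1 + K1/[H⁺] + K1K2/[H⁺]²) = 1/(1 + 10^+1.19 + 10^-0.78) = 0.06005
DIC = [CO2*]/α₀ = 5.896×10^-5 / 0.06005 = 0.9819 mmol/kg
CA = (α₁ + 2α₂)·DIC = (0.9300 + 2×0.009965) × 0.9819 = 0.933 mmol/kg

CA = 0.933 mmol/kg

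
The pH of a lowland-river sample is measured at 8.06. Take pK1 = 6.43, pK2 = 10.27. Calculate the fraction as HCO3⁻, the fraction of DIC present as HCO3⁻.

α₁ = 1 / (1 + [H⁺]/K1 + K2/[H⁺]) = 1 / (1 + 10^-1.63 + 10^-2.21)
   = 1 / (1 + 0.023442 + 0.0061660) = 1/1.0296 = 0.9712

α₁ = 0.971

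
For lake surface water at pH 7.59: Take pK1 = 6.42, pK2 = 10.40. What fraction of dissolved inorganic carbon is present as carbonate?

α₂ = 1 / (1 + [H⁺]/K2 + [H⁺]²/(K1K2)) = 1 / (1 + 10^+2.81 + 10^+1.64)
   = 1 / (1 + 645.65 + 43.652) = 1/690.31 = 0.001449

α₂ = 0.00145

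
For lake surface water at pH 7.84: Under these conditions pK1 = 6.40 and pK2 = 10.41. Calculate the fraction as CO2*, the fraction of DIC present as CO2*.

α₀ = 1 / (1 + K1/[H⁺] + K1K2/[H⁺]²) = 1 / (1 + 10^+1.44 + 10^-1.13)
   = 1 / (1 + 27.542 + 0.074131) = 1/28.616 = 0.03494

α₀ = 0.0349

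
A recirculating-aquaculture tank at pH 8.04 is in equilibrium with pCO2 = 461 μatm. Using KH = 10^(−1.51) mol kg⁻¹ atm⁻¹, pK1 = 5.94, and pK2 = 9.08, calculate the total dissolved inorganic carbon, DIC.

[CO2*] = KH · pCO2 = 10^(−1.51) × 461×10^-6 = 1.425×10^-5 mol/kg
α₀ = 1/(1 + K1/[H⁺] + K1K2/[H⁺]²) = 1/(1 + 10^+2.10 + 10^+1.06) = 0.007227
DIC = [CO2*]/α₀ = 1.425×10^-5 / 0.007227 = 1.97 mmol/kg

DIC = 1.97 mmol/kg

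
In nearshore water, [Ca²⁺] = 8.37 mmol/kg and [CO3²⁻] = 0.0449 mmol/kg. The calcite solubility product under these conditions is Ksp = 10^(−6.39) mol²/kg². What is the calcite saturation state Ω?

Ω = 0.923

Ksp = 10^(−6.39) = 4.074×10^-7
Ω = [Ca²⁺][CO3²⁻]/Ksp = (8.37×10^-3)(0.0449×10^-3) / 4.074×10^-7 = 0.923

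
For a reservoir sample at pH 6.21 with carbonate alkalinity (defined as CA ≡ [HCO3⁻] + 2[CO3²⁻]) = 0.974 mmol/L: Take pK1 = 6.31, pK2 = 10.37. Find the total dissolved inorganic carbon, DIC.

CA = [HCO3⁻] + 2[CO3²⁻] = (α₁ + 2α₂)·DIC
At pH 6.21: [H⁺]/K1 = 10^0.10 = 1.2589, K2/[H⁺] = 10^-4.16 = 6.9183×10^-5
α₁ = 1/(1 + 1.2589 + 6.9183×10^-5) = 1/2.2590 = 0.4427; α₂ = α₁·K2/[H⁺] = 3.063×10^-5
α₁ + 2α₂ = 0.4427
DIC = CA / (α₁ + 2α₂) = 0.974 / 0.4427 = 2.20 mmol/L

DIC = 2.20 mmol/L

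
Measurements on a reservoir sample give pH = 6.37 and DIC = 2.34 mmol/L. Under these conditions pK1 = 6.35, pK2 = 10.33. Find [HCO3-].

α₁ = 1 / (1 + [H⁺]/K1 + K2/[H⁺]) = 1 / (1 + 10^-0.02 + 10^-3.96)
   = 1 / (1 + 0.95499 + 0.00010965) = 1/1.9551 = 0.5115
[HCO3⁻] = α₁ × DIC = 0.5115 × 2.34 = 1.20 mmol/L

[HCO3⁻] = 1.20 mmol/L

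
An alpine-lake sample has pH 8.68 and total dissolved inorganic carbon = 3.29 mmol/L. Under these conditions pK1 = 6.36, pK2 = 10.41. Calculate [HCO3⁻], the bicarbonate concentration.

α₁ = 1 / (1 + [H⁺]/K1 + K2/[H⁺]) = 1 / (1 + 10^-2.32 + 10^-1.73)
   = 1 / (1 + 0.0047863 + 0.018621) = 1/1.0234 = 0.9771
[HCO3⁻] = α₁ × DIC = 0.9771 × 3.29 = 3.21 mmol/L

[HCO3⁻] = 3.21 mmol/L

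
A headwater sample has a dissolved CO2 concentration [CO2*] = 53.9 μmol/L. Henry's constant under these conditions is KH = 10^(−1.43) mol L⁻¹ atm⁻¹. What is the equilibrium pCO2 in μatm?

KH = 10^(−1.43) = 3.715×10^-2 mol L⁻¹ atm⁻¹
pCO2 = [CO2*]/KH = 53.9×10^-6 / 3.715×10^-2 = 1.45×10^-3 atm = 1450 μatm

pCO2 = 1450 μatm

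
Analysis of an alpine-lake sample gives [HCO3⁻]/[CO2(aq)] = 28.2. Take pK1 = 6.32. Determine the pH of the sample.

From K1 = [H⁺][HCO3⁻]/[CO2(aq)]:  pH = pK1 + log₁₀([HCO3⁻]/[CO2(aq)])
log₁₀(28.2) = +1.450
pH = 6.32 + (+1.450) = 7.77

pH = 7.77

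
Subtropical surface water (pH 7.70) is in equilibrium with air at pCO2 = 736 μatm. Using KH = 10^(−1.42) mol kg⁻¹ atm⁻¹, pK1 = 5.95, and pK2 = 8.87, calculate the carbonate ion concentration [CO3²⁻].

[CO3²⁻] = 0.106 mmol/kg

[CO2*] = KH · pCO2 = 10^(−1.42) × 736×10^-6 = 2.798×10^-5 mol/kg
α₀ = 1/(1 + K1/[H⁺] + K1K2/[H⁺]²) = 1/(1 + 10^+1.75 + 10^+0.58) = 0.01638
DIC = [CO2*]/α₀ = 2.798×10^-5 / 0.01638 = 1.708 mmol/kg
[CO3²⁻] = α₂·DIC; α₂ = 0.06229, so [CO3²⁻] = 0.06229 × 1.708 = 0.106 mmol/kg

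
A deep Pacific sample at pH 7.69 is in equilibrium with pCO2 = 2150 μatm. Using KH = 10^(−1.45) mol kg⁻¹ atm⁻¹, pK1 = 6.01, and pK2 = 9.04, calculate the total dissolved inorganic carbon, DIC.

DIC = 3.89 mmol/kg

[CO2*] = KH · pCO2 = 10^(−1.45) × 2150×10^-6 = 7.628×10^-5 mol/kg
α₀ = 1/(1 + K1/[H⁺] + K1K2/[H⁺]²) = 1/(1 + 10^+1.68 + 10^+0.33) = 0.01961
DIC = [CO2*]/α₀ = 7.628×10^-5 / 0.01961 = 3.89 mmol/kg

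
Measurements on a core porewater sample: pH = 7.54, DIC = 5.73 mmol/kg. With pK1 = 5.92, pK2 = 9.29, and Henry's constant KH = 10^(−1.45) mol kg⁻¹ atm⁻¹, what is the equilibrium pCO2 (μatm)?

pCO2 = 3720 μatm

α₀ = 1 / (1 + K1/[H⁺] + K1K2/[H⁺]²) = 1 / (1 + 10^+1.62 + 10^-0.13)
   = 1 / (1 + 41.687 + 0.74131) = 1/43.428 = 0.02303
[CO2*] = α₀ × DIC = 0.02303 × 5.73 = 0.1319 mmol/kg
pCO2 = [CO2*]/KH = 1.319×10^-4 / 3.548×10^-2 = 3720 μatm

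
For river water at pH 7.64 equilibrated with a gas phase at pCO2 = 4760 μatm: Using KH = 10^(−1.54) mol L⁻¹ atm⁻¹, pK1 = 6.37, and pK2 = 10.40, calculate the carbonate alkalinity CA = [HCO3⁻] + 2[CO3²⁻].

CA = 2.57 mmol/L

[CO2*] = KH · pCO2 = 10^(−1.54) × 4760×10^-6 = 1.373×10^-4 mol/L
α₀ = 1/(1 + K1/[H⁺] + K1K2/[H⁺]²) = 1/(1 + 10^+1.27 + 10^-1.49) = 0.05088
DIC = [CO2*]/α₀ = 1.373×10^-4 / 0.05088 = 2.698 mmol/L
CA = (α₁ + 2α₂)·DIC = (0.9475 + 2×0.001647) × 2.698 = 2.57 mmol/L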